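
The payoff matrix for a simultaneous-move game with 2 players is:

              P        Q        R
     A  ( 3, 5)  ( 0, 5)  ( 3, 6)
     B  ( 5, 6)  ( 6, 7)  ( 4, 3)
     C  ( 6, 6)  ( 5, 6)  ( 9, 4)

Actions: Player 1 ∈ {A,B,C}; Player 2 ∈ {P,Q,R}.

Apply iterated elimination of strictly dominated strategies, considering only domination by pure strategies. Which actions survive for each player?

P1 drop A (B beats it: P:5>3 Q:6>0 R:4>3)
P2 drop R (P beats it: B:6>3 C:6>4)
P1→{B,C} P2→{P,Q}

Remaining: P1:{B,C} P2:{P,Q}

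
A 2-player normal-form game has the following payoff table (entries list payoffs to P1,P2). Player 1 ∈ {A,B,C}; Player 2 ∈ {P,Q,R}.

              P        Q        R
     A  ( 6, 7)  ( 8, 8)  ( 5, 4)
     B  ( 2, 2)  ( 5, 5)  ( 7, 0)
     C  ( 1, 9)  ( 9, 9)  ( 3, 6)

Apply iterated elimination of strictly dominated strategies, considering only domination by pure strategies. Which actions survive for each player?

P2 drop R (P beats it: A:7>4 B:2>0 C:9>6)
P1 drop B (A beats it: P:6>2 Q:8>5)
P1→{A,C} P2→{P,Q}

IESDS → P1:{A,C} P2:{P,Q}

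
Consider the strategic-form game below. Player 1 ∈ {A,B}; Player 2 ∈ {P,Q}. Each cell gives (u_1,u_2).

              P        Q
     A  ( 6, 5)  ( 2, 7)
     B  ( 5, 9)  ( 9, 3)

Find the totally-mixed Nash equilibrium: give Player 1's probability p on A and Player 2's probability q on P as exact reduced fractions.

(p,q) = (3/4, 7/8)

P1 indiff ⇒ q·6+(1-q)·2 = q·5+(1-q)·9 ⇒ q(1) = (1-q)(7) ⇒ q = 7/8
P2 indiff ⇒ p·5+(1-p)·9 = p·7+(1-p)·3 ⇒ p(-2) = (1-p)(-6) ⇒ p = 3/4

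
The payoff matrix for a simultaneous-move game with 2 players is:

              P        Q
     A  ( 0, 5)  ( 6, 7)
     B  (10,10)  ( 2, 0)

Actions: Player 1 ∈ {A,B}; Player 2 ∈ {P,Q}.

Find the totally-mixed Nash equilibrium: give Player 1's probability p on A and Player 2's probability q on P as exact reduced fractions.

P1 indiff ⇒ q·0+(1-q)·6 = q·10+(1-q)·2 ⇒ q(-10) = (1-q)(-4) ⇒ q = 2/7
P2 indiff ⇒ p·5+(1-p)·10 = p·7+(1-p)·0 ⇒ p(-2) = (1-p)(-10) ⇒ p = 5/6

P1 mixes 5/6 on A; P2 mixes 2/7 on P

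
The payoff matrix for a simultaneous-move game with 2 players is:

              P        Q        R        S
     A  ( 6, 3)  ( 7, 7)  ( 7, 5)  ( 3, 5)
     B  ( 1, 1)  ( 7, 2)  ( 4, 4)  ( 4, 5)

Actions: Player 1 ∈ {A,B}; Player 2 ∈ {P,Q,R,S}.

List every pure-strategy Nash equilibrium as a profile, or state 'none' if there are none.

PSNE = {(A,Q), (B,S)}

(A,P): not NE [P2→Q gives 7>3]
(A,Q): NE
(A,R): not NE [P2→Q gives 7>5]
(A,S): not NE [P1→B gives 4>3; P2→Q gives 7>5]
(B,P): not NE [P1→A gives 6>1; P2→S gives 5>1]
(B,Q): not NE [P2→S gives 5>2]
(B,R): not NE [P1→A gives 7>4; P2→S gives 5>4]
(B,S): NE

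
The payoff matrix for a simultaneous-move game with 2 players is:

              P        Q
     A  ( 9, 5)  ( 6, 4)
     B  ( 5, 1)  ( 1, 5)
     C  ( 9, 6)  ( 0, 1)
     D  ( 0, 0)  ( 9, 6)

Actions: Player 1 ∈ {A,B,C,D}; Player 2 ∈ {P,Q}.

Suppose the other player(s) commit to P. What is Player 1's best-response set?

BR_1 = {A,C}

u_1(A vs P) = 9
u_1(B vs P) = 5
u_1(C vs P) = 9
u_1(D vs P) = 0
max payoff 9 at {A,C}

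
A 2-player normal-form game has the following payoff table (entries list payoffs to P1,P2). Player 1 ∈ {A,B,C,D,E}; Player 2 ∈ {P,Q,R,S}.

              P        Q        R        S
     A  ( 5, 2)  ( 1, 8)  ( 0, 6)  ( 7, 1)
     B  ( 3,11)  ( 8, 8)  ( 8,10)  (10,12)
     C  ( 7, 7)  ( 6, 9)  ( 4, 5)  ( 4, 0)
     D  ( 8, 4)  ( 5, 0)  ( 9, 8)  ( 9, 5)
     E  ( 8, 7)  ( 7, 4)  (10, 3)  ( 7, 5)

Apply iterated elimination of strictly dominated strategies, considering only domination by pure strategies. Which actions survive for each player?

P1 drop A (D beats it: P:8>5 Q:5>1 R:9>0 S:9>7)
P1 drop C (E beats it: P:8>7 Q:7>6 R:10>4 S:7>4)
P2 drop Q (P beats it: B:11>8 D:4>0 E:7>4)
P1→{B,D,E} P2→{P,R,S}

Remaining: P1:{B,D,E} P2:{P,R,S}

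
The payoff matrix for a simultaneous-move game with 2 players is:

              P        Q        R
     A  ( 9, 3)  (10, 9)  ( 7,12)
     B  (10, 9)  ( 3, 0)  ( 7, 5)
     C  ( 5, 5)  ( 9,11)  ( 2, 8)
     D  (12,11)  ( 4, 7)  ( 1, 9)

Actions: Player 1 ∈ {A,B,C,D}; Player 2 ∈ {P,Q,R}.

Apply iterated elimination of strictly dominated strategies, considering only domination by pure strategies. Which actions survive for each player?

Remaining: P1:{A,B,D} P2:{P,R}

P1 drop C (A beats it: P:9>5 Q:10>9 R:7>2)
P2 drop Q (R beats it: A:12>9 B:5>0 D:9>7)
P1→{A,B,D} P2→{P,R}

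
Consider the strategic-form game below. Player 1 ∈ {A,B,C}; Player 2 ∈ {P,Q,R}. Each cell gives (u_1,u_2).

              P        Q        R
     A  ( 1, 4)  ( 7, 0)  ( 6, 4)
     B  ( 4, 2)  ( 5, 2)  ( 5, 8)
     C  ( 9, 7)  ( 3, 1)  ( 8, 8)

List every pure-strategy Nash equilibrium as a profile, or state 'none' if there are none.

PSNE = {(C,R)}

(A,P): not NE [P1→C gives 9>1]
(A,Q): not NE [P2→R gives 4>0]
(A,R): not NE [P1→C gives 8>6]
(B,P): not NE [P1→C gives 9>4; P2→R gives 8>2]
(B,Q): not NE [P1→A gives 7>5; P2→R gives 8>2]
(B,R): not NE [P1→C gives 8>5]
(C,P): not NE [P2→R gives 8>7]
(C,Q): not NE [P1→A gives 7>3; P2→R gives 8>1]
(C,R): NE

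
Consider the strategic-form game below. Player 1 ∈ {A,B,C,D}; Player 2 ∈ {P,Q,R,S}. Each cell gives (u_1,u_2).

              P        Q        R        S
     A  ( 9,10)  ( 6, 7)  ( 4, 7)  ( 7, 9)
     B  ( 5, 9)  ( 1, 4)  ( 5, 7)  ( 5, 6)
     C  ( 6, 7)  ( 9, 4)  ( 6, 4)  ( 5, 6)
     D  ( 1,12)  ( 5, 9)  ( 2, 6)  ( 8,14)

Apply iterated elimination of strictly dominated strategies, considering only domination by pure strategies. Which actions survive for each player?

IESDS → P1:{A,D} P2:{P,S}

P2 drop Q (P beats it: A:10>7 B:9>4 C:7>4 D:12>9)
P2 drop R (P beats it: A:10>7 B:9>7 C:7>4 D:12>6)
P1 drop B (A beats it: P:9>5 S:7>5)
P1 drop C (A beats it: P:9>6 S:7>5)
P1→{A,D} P2→{P,S}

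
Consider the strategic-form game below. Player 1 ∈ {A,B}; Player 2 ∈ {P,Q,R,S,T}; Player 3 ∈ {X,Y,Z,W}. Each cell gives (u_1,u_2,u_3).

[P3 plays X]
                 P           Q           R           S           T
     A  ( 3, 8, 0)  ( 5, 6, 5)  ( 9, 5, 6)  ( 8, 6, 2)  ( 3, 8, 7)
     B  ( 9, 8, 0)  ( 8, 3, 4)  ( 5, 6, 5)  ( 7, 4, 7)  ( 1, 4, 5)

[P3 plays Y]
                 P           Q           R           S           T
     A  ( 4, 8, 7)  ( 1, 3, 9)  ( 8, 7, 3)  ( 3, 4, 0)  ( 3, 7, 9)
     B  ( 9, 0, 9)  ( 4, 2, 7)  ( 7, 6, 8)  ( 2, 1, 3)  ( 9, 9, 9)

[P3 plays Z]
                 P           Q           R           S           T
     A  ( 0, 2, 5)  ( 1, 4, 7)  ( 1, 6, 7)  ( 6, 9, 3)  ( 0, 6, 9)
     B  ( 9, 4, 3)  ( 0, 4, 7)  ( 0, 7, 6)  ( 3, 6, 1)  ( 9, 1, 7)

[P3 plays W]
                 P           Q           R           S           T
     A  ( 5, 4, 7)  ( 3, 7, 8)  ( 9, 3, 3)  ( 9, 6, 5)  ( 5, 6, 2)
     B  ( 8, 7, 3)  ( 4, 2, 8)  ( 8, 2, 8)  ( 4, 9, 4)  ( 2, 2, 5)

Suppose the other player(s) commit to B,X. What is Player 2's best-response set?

argmax u_2 = {P}

u_2(P vs B,X) = 8
u_2(Q vs B,X) = 3
u_2(R vs B,X) = 6
u_2(S vs B,X) = 4
u_2(T vs B,X) = 4
max payoff 8 at {P}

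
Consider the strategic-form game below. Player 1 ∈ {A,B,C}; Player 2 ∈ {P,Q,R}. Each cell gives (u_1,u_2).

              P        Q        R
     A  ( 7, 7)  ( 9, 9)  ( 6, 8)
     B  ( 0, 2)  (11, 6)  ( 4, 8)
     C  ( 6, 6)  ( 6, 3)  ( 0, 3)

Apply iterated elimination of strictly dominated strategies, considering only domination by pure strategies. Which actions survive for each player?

IESDS → P1:{A,B} P2:{Q,R}

P1 drop C (A beats it: P:7>6 Q:9>6 R:6>0)
P2 drop P (Q beats it: A:9>7 B:6>2)
P1→{A,B} P2→{Q,R}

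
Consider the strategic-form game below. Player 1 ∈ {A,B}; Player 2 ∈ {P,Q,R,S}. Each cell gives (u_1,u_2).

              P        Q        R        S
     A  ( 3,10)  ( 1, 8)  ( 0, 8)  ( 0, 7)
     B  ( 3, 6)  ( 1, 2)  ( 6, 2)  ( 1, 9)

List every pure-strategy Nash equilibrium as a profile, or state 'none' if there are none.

(A,P): NE
(A,Q): not NE [P2→P gives 10>8]
(A,R): not NE [P1→B gives 6>0; P2→P gives 10>8]
(A,S): not NE [P1→B gives 1>0; P2→P gives 10>7]
(B,P): not NE [P2→S gives 9>6]
(B,Q): not NE [P2→S gives 9>2]
(B,R): not NE [P2→S gives 9>2]
(B,S): NE

PSNE = {(A,P), (B,S)}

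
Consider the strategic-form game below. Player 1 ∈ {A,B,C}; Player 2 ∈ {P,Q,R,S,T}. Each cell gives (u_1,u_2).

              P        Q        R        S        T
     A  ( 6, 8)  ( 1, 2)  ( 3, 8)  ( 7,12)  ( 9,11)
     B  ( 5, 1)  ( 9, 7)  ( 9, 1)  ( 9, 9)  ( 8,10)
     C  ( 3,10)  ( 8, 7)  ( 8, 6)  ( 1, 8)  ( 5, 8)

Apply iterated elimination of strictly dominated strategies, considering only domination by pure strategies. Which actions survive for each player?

P1 drop C (B beats it: P:5>3 Q:9>8 R:9>8 S:9>1 T:8>5)
P2 drop P (S beats it: A:12>8 B:9>1)
P2 drop Q (S beats it: A:12>2 B:9>7)
P2 drop R (S beats it: A:12>8 B:9>1)
P1→{A,B} P2→{S,T}

Remaining: P1:{A,B} P2:{S,T}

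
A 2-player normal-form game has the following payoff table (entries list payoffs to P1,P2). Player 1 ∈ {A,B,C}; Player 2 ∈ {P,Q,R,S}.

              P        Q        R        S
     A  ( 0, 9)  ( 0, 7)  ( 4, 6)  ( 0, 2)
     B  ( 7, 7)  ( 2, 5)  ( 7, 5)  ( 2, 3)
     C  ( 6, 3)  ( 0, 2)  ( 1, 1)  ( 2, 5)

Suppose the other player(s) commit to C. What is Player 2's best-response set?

BR_2 = {S}

u_2(P vs C) = 3
u_2(Q vs C) = 2
u_2(R vs C) = 1
u_2(S vs C) = 5
max payoff 5 at {S}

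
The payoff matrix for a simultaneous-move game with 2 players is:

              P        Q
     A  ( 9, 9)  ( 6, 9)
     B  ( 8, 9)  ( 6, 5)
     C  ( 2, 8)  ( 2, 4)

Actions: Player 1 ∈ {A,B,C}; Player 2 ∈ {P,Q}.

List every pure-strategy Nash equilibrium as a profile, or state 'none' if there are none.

(A,P): NE
(A,Q): NE
(B,P): not NE [P1→A gives 9>8]
(B,Q): not NE [P2→P gives 9>5]
(C,P): not NE [P1→A gives 9>2]
(C,Q): not NE [P1→B gives 6>2; P2→P gives 8>4]

PSNE = {(A,P), (A,Q)}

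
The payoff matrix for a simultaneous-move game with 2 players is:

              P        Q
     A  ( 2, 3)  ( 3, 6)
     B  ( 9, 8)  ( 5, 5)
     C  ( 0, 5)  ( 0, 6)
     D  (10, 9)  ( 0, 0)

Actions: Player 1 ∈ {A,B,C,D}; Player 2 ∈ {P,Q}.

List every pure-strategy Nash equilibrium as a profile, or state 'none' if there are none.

Nash profiles: (D,P)

(A,P): not NE [P1→D gives 10>2; P2→Q gives 6>3]
(A,Q): not NE [P1→B gives 5>3]
(B,P): not NE [P1→D gives 10>9]
(B,Q): not NE [P2→P gives 8>5]
(C,P): not NE [P1→D gives 10>0; P2→Q gives 6>5]
(C,Q): not NE [P1→B gives 5>0]
(D,P): NE
(D,Q): not NE [P1→B gives 5>0; P2→P gives 9>0]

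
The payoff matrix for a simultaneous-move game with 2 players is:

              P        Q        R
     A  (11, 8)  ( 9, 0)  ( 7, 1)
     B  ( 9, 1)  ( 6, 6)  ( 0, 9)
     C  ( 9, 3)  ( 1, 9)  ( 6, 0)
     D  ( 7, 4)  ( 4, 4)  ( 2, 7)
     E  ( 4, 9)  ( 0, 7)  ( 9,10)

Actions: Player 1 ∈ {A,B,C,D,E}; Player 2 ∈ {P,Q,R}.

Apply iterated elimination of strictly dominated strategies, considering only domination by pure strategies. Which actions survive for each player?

IESDS → P1:{A,E} P2:{P,R}

P1 drop B (A beats it: P:11>9 Q:9>6 R:7>0)
P1 drop C (A beats it: P:11>9 Q:9>1 R:7>6)
P1 drop D (A beats it: P:11>7 Q:9>4 R:7>2)
P2 drop Q (P beats it: A:8>0 E:9>7)
P1→{A,E} P2→{P,R}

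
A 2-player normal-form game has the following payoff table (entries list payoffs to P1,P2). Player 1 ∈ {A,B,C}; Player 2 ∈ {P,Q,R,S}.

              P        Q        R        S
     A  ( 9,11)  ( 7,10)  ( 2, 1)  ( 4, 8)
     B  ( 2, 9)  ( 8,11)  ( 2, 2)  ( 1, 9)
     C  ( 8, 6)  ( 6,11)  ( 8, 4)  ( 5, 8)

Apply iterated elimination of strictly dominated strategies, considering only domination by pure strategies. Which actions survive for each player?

P2 drop R (P beats it: A:11>1 B:9>2 C:6>4)
P2 drop S (Q beats it: A:10>8 B:11>9 C:11>8)
P1 drop C (A beats it: P:9>8 Q:7>6)
P1→{A,B} P2→{P,Q}

Survivors P1:{A,B} P2:{P,Q}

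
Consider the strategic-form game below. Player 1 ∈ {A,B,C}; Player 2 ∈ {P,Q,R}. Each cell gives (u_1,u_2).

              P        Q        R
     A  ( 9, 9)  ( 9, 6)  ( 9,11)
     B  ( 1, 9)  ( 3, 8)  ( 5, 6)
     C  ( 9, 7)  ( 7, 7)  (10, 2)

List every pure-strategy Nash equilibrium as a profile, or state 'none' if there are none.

NE set: (C,P)

(A,P): not NE [P2→R gives 11>9]
(A,Q): not NE [P2→R gives 11>6]
(A,R): not NE [P1→C gives 10>9]
(B,P): not NE [P1→C gives 9>1]
(B,Q): not NE [P1→A gives 9>3; P2→P gives 9>8]
(B,R): not NE [P1→C gives 10>5; P2→P gives 9>6]
(C,P): NE
(C,Q): not NE [P1→A gives 9>7]
(C,R): not NE [P2→Q gives 7>2]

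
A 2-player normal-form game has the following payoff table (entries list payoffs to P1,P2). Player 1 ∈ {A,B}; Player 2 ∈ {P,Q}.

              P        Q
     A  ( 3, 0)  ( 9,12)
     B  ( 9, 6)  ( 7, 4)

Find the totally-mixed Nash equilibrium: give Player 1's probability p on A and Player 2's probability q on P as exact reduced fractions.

(p,q) = (1/7, 1/4)

P1 indiff ⇒ q·3+(1-q)·9 = q·9+(1-q)·7 ⇒ q(-6) = (1-q)(-2) ⇒ q = 1/4
P2 indiff ⇒ p·0+(1-p)·6 = p·12+(1-p)·4 ⇒ p(-12) = (1-p)(-2) ⇒ p = 1/7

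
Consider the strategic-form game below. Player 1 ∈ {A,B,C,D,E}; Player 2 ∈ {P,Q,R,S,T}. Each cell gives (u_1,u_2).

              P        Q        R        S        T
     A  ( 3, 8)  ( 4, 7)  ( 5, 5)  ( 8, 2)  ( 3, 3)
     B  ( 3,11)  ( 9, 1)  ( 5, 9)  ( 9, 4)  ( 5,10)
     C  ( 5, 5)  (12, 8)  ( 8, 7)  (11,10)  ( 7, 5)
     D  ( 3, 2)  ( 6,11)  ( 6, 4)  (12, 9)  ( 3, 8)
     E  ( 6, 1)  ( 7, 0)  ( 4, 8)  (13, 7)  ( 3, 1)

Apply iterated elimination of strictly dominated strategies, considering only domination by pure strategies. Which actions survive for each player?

IESDS → P1:{C,D,E} P2:{Q,R,S}

P1 drop A (C beats it: P:5>3 Q:12>4 R:8>5 S:11>8 T:7>3)
P1 drop B (C beats it: P:5>3 Q:12>9 R:8>5 S:11>9 T:7>5)
P2 drop P (R beats it: C:7>5 D:4>2 E:8>1)
P2 drop T (S beats it: C:10>5 D:9>8 E:7>1)
P1→{C,D,E} P2→{Q,R,S}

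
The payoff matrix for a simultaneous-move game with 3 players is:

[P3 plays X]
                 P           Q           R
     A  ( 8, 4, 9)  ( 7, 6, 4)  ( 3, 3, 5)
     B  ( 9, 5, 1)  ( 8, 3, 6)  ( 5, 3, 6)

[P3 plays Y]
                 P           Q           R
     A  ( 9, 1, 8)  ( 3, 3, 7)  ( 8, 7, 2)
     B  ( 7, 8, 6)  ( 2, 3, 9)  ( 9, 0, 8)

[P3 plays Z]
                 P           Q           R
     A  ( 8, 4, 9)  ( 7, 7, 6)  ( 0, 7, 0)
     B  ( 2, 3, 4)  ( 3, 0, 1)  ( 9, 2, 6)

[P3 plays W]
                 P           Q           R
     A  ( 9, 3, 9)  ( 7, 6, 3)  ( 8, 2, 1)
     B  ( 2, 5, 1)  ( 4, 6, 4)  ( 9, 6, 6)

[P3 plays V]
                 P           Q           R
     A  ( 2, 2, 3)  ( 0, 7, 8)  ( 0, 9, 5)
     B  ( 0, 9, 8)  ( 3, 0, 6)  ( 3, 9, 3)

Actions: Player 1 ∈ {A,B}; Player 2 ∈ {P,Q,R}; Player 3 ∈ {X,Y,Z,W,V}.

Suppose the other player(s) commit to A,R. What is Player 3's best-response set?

u_3(X vs A,R) = 5
u_3(Y vs A,R) = 2
u_3(Z vs A,R) = 0
u_3(W vs A,R) = 1
u_3(V vs A,R) = 5
max payoff 5 at {X,V}

BR_3 = {X,V}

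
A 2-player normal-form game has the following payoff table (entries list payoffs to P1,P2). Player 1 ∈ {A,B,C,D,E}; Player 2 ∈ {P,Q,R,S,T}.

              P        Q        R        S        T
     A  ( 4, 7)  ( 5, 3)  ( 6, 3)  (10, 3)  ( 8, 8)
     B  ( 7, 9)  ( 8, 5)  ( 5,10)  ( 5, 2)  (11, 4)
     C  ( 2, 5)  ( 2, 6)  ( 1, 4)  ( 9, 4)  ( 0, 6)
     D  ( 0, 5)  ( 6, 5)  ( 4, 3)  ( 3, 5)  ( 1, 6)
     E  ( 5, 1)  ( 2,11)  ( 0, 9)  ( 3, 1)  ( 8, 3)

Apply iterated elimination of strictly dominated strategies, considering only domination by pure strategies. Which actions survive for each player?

Survivors P1:{A,B} P2:{P,R,T}

P1 drop C (A beats it: P:4>2 Q:5>2 R:6>1 S:10>9 T:8>0)
P1 drop D (B beats it: P:7>0 Q:8>6 R:5>4 S:5>3 T:11>1)
P1 drop E (B beats it: P:7>5 Q:8>2 R:5>0 S:5>3 T:11>8)
P2 drop Q (P beats it: A:7>3 B:9>5)
P2 drop S (P beats it: A:7>3 B:9>2)
P1→{A,B} P2→{P,R,T}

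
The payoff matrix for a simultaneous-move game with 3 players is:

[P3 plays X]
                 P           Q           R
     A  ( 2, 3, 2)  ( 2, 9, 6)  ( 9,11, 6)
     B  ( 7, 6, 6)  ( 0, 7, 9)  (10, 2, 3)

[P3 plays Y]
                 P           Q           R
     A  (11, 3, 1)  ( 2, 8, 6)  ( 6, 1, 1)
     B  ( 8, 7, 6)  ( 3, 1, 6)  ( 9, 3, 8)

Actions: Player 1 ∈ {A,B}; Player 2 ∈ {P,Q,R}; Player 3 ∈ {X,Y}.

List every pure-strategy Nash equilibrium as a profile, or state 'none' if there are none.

No pure NE.

(A,P,X): not NE [P1→B gives 7>2; P2→R gives 11>3]
(A,P,Y): not NE [P2→Q gives 8>3; P3→X gives 2>1]
(A,Q,X): not NE [P2→R gives 11>9]
(A,Q,Y): not NE [P1→B gives 3>2]
(A,R,X): not NE [P1→B gives 10>9]
(A,R,Y): not NE [P1→B gives 9>6; P2→Q gives 8>1; P3→X gives 6>1]
(B,P,X): not NE [P2→Q gives 7>6]
(B,P,Y): not NE [P1→A gives 11>8]
(B,Q,X): not NE [P1→A gives 2>0]
(B,Q,Y): not NE [P2→P gives 7>1; P3→X gives 9>6]
(B,R,X): not NE [P2→Q gives 7>2; P3→Y gives 8>3]
(B,R,Y): not NE [P2→P gives 7>3]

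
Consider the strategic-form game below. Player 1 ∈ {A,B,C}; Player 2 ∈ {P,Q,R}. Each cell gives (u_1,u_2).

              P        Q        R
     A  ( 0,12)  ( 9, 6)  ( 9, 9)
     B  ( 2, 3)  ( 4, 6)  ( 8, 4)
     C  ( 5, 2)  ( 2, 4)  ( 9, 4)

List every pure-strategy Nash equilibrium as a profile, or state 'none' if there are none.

Nash profiles: (C,R)

(A,P): not NE [P1→C gives 5>0]
(A,Q): not NE [P2→P gives 12>6]
(A,R): not NE [P2→P gives 12>9]
(B,P): not NE [P1→C gives 5>2; P2→Q gives 6>3]
(B,Q): not NE [P1→A gives 9>4]
(B,R): not NE [P1→C gives 9>8; P2→Q gives 6>4]
(C,P): not NE [P2→R gives 4>2]
(C,Q): not NE [P1→A gives 9>2]
(C,R): NE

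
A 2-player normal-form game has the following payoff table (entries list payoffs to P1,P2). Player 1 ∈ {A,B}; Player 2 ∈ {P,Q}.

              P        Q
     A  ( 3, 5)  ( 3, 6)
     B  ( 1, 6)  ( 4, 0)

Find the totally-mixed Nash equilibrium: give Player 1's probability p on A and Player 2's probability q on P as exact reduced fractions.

(p,q) = (6/7, 1/3)

P1 indiff ⇒ q·3+(1-q)·3 = q·1+(1-q)·4 ⇒ q(2) = (1-q)(1) ⇒ q = 1/3
P2 indiff ⇒ p·5+(1-p)·6 = p·6+(1-p)·0 ⇒ p(-1) = (1-p)(-6) ⇒ p = 6/7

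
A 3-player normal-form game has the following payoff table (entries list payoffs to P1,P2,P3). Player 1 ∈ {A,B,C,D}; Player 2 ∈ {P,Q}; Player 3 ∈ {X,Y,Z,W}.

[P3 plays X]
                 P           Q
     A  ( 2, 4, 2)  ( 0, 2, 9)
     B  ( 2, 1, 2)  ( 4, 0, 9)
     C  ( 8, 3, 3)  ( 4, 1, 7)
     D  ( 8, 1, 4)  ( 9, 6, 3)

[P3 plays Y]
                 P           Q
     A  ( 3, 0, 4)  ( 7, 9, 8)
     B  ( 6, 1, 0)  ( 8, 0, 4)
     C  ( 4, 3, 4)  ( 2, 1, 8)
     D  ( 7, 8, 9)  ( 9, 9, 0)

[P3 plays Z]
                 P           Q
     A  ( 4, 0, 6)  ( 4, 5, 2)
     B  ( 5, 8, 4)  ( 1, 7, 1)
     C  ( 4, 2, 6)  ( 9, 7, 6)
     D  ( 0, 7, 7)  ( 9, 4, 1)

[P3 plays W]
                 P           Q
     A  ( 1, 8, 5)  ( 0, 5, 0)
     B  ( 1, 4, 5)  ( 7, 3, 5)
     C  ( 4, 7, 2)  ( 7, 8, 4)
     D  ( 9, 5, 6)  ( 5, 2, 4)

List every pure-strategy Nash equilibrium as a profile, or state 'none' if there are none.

(A,P,X): not NE [P1→D gives 8>2; P3→Z gives 6>2]
(A,P,Y): not NE [P1→D gives 7>3; P2→Q gives 9>0; P3→Z gives 6>4]
(A,P,Z): not NE [P1→B gives 5>4; P2→Q gives 5>0]
(A,P,W): not NE [P1→D gives 9>1; P3→Z gives 6>5]
(A,Q,X): not NE [P1→D gives 9>0; P2→P gives 4>2]
(A,Q,Y): not NE [P1→D gives 9>7; P3→X gives 9>8]
(A,Q,Z): not NE [P1→D gives 9>4; P3→X gives 9>2]
(A,Q,W): not NE [P1→C gives 7>0; P2→P gives 8>5; P3→X gives 9>0]
(B,P,X): not NE [P1→D gives 8>2; P3→W gives 5>2]
(B,P,Y): not NE [P1→D gives 7>6; P3→W gives 5>0]
(B,P,Z): not NE [P3→W gives 5>4]
(B,P,W): not NE [P1→D gives 9>1]
(B,Q,X): not NE [P1→D gives 9>4; P2→P gives 1>0]
(B,Q,Y): not NE [P1→D gives 9>8; P2→P gives 1>0; P3→X gives 9>4]
(B,Q,Z): not NE [P1→D gives 9>1; P2→P gives 8>7; P3→X gives 9>1]
(B,Q,W): not NE [P2→P gives 4>3; P3→X gives 9>5]
(C,P,X): not NE [P3→Z gives 6>3]
(C,P,Y): not NE [P1→D gives 7>4; P3→Z gives 6>4]
(C,P,Z): not NE [P1→B gives 5>4; P2→Q gives 7>2]
(C,P,W): not NE [P1→D gives 9>4; P2→Q gives 8>7; P3→Z gives 6>2]
(C,Q,X): not NE [P1→D gives 9>4; P2→P gives 3>1; P3→Y gives 8>7]
(C,Q,Y): not NE [P1→D gives 9>2; P2→P gives 3>1]
(C,Q,Z): not NE [P3→Y gives 8>6]
(C,Q,W): not NE [P3→Y gives 8>4]
(D,P,X): not NE [P2→Q gives 6>1; P3→Y gives 9>4]
(D,P,Y): not NE [P2→Q gives 9>8]
(D,P,Z): not NE [P1→B gives 5>0; P3→Y gives 9>7]
(D,P,W): not NE [P3→Y gives 9>6]
(D,Q,X): not NE [P3→W gives 4>3]
(D,Q,Y): not NE [P3→W gives 4>0]
(D,Q,Z): not NE [P2→P gives 7>4; P3→W gives 4>1]
(D,Q,W): not NE [P1→C gives 7>5; P2→P gives 5>2]

PSNE: ∅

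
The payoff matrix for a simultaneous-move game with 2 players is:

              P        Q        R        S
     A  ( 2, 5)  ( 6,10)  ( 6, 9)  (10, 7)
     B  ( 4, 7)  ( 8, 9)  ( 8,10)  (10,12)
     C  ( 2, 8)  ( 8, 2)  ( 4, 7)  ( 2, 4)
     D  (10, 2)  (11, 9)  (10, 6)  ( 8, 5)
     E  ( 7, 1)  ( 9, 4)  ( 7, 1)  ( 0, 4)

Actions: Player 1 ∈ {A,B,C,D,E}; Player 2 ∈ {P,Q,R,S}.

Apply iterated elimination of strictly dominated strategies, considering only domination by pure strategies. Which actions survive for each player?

Survivors P1:{A,B,D} P2:{Q,R,S}

P1 drop C (D beats it: P:10>2 Q:11>8 R:10>4 S:8>2)
P1 drop E (D beats it: P:10>7 Q:11>9 R:10>7 S:8>0)
P2 drop P (Q beats it: A:10>5 B:9>7 D:9>2)
P1→{A,B,D} P2→{Q,R,S}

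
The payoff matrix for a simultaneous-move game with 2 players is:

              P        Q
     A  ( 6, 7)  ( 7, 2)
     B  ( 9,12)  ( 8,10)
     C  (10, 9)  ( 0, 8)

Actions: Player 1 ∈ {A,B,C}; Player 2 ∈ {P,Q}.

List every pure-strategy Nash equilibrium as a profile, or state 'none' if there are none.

Nash profiles: (C,P)

(A,P): not NE [P1→C gives 10>6]
(A,Q): not NE [P1→B gives 8>7; P2→P gives 7>2]
(B,P): not NE [P1→C gives 10>9]
(B,Q): not NE [P2→P gives 12>10]
(C,P): NE
(C,Q): not NE [P1→B gives 8>0; P2→P gives 9>8]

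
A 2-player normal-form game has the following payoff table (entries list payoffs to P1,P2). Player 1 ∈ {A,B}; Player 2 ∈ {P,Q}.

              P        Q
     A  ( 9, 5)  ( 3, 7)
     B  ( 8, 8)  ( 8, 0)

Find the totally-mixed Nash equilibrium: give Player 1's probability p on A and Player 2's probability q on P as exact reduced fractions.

P1 indiff ⇒ q·9+(1-q)·3 = q·8+(1-q)·8 ⇒ q(1) = (1-q)(5) ⇒ q = 5/6
P2 indiff ⇒ p·5+(1-p)·8 = p·7+(1-p)·0 ⇒ p(-2) = (1-p)(-8) ⇒ p = 4/5

p=4/5, q=5/6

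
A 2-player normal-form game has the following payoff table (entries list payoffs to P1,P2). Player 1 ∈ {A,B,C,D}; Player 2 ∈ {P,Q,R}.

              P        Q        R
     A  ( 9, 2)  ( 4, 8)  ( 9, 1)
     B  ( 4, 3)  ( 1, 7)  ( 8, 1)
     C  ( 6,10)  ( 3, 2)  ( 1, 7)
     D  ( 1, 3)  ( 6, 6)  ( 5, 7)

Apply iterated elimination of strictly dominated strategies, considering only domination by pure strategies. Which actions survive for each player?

IESDS → P1:{A,D} P2:{Q,R}

P1 drop B (A beats it: P:9>4 Q:4>1 R:9>8)
P1 drop C (A beats it: P:9>6 Q:4>3 R:9>1)
P2 drop P (Q beats it: A:8>2 D:6>3)
P1→{A,D} P2→{Q,R}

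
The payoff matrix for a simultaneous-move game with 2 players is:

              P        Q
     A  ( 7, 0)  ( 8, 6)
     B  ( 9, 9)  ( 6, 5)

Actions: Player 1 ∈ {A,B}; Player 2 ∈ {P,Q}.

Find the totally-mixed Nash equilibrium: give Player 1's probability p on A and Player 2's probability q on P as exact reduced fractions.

P1 mixes 2/5 on A; P2 mixes 1/2 on P

P1 indiff ⇒ q·7+(1-q)·8 = q·9+(1-q)·6 ⇒ q(-2) = (1-q)(-2) ⇒ q = 1/2
P2 indiff ⇒ p·0+(1-p)·9 = p·6+(1-p)·5 ⇒ p(-6) = (1-p)(-4) ⇒ p = 2/5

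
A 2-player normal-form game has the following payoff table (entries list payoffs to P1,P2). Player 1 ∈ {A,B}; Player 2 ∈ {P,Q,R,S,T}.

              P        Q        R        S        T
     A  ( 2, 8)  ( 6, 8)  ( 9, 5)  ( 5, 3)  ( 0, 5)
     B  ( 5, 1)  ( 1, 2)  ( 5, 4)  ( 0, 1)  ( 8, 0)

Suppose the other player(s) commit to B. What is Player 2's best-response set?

BR_2 = {R}

u_2(P vs B) = 1
u_2(Q vs B) = 2
u_2(R vs B) = 4
u_2(S vs B) = 1
u_2(T vs B) = 0
max payoff 4 at {R}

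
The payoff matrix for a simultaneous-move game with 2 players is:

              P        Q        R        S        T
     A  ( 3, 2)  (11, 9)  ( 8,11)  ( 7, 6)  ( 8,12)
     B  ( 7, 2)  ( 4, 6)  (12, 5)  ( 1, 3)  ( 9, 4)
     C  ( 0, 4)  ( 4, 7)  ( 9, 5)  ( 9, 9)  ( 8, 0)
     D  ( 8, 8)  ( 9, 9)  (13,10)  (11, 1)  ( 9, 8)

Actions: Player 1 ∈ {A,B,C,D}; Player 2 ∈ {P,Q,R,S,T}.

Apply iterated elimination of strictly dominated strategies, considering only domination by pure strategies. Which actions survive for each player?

P1 drop C (D beats it: P:8>0 Q:9>4 R:13>9 S:11>9 T:9>8)
P2 drop P (Q beats it: A:9>2 B:6>2 D:9>8)
P2 drop S (Q beats it: A:9>6 B:6>3 D:9>1)
P1→{A,B,D} P2→{Q,R,T}

Survivors P1:{A,B,D} P2:{Q,R,T}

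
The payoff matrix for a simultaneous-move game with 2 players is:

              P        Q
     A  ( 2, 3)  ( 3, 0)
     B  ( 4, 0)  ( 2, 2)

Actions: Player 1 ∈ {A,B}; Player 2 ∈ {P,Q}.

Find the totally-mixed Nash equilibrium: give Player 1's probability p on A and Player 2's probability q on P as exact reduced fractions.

P1 mixes 2/5 on A; P2 mixes 1/3 on P

P1 indiff ⇒ q·2+(1-q)·3 = q·4+(1-q)·2 ⇒ q(-2) = (1-q)(-1) ⇒ q = 1/3
P2 indiff ⇒ p·3+(1-p)·0 = p·0+(1-p)·2 ⇒ p(3) = (1-p)(2) ⇒ p = 2/5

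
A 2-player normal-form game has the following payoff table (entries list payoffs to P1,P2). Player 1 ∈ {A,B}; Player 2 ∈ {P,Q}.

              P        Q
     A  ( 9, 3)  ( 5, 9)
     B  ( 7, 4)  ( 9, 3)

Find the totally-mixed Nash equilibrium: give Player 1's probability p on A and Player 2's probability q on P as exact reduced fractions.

P1 indiff ⇒ q·9+(1-q)·5 = q·7+(1-q)·9 ⇒ q(2) = (1-q)(4) ⇒ q = 2/3
P2 indiff ⇒ p·3+(1-p)·4 = p·9+(1-p)·3 ⇒ p(-6) = (1-p)(-1) ⇒ p = 1/7

p=1/7, q=2/3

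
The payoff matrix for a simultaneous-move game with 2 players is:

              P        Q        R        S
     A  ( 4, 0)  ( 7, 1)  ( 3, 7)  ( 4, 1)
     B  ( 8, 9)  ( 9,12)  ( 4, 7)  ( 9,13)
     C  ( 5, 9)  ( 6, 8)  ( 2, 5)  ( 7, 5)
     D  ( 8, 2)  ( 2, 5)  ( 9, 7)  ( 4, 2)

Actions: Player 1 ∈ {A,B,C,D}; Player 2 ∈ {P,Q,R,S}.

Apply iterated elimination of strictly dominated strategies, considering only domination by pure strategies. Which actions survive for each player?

P1 drop A (B beats it: P:8>4 Q:9>7 R:4>3 S:9>4)
P1 drop C (B beats it: P:8>5 Q:9>6 R:4>2 S:9>7)
P2 drop P (Q beats it: B:12>9 D:5>2)
P1→{B,D} P2→{Q,R,S}

Remaining: P1:{B,D} P2:{Q,R,S}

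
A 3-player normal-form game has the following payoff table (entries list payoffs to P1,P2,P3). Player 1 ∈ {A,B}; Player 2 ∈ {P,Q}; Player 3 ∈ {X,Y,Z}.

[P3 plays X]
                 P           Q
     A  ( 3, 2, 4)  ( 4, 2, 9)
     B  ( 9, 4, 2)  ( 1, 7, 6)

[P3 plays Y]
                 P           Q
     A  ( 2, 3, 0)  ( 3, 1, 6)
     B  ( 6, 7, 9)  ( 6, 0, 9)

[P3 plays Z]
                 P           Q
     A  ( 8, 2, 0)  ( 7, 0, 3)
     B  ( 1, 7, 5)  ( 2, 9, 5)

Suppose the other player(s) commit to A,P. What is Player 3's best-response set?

u_3(X vs A,P) = 4
u_3(Y vs A,P) = 0
u_3(Z vs A,P) = 0
max payoff 4 at {X}

P3 best: {X}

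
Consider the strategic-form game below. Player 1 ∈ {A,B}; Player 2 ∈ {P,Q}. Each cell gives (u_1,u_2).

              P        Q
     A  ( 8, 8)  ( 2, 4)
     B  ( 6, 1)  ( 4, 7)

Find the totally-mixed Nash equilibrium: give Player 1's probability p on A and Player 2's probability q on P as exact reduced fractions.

P1 mixes 3/5 on A; P2 mixes 1/2 on P

P1 indiff ⇒ q·8+(1-q)·2 = q·6+(1-q)·4 ⇒ q(2) = (1-q)(2) ⇒ q = 1/2
P2 indiff ⇒ p·8+(1-p)·1 = p·4+(1-p)·7 ⇒ p(4) = (1-p)(6) ⇒ p = 3/5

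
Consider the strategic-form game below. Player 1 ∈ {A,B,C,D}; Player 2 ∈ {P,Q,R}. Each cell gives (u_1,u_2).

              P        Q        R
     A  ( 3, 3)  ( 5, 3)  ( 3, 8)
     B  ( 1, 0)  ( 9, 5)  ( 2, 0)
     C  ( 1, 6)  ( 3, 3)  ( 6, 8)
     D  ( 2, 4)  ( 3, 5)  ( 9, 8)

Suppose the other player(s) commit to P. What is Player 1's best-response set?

argmax u_1 = {A}

u_1(A vs P) = 3
u_1(B vs P) = 1
u_1(C vs P) = 1
u_1(D vs P) = 2
max payoff 3 at {A}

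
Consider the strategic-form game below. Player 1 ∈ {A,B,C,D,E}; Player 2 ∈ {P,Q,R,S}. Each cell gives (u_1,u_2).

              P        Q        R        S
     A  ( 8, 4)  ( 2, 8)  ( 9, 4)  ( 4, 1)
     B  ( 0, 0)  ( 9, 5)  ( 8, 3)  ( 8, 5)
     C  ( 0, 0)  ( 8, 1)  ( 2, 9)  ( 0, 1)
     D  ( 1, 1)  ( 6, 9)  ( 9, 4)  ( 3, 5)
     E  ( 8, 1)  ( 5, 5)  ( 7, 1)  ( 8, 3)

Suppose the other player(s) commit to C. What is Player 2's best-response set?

P2 best: {R}

u_2(P vs C) = 0
u_2(Q vs C) = 1
u_2(R vs C) = 9
u_2(S vs C) = 1
max payoff 9 at {R}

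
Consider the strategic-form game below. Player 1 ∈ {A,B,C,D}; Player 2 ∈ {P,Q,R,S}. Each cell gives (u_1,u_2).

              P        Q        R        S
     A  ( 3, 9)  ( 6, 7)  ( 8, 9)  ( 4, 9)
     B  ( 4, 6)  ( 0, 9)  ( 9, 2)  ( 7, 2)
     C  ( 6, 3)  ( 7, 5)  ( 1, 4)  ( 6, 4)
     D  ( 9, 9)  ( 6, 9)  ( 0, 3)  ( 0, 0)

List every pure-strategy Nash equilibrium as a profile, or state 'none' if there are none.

(A,P): not NE [P1→D gives 9>3]
(A,Q): not NE [P1→C gives 7>6; P2→S gives 9>7]
(A,R): not NE [P1→B gives 9>8]
(A,S): not NE [P1→B gives 7>4]
(B,P): not NE [P1→D gives 9>4; P2→Q gives 9>6]
(B,Q): not NE [P1→C gives 7>0]
(B,R): not NE [P2→Q gives 9>2]
(B,S): not NE [P2→Q gives 9>2]
(C,P): not NE [P1→D gives 9>6; P2→Q gives 5>3]
(C,Q): NE
(C,R): not NE [P1→B gives 9>1; P2→Q gives 5>4]
(C,S): not NE [P1→B gives 7>6; P2→Q gives 5>4]
(D,P): NE
(D,Q): not NE [P1→C gives 7>6]
(D,R): not NE [P1→B gives 9>0; P2→Q gives 9>3]
(D,S): not NE [P1→B gives 7>0; P2→Q gives 9>0]

NE set: (C,Q), (D,P)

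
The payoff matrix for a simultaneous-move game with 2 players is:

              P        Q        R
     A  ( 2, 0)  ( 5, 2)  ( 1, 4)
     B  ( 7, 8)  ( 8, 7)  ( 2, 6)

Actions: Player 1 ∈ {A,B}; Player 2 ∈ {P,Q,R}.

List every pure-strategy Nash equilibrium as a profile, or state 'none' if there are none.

(A,P): not NE [P1→B gives 7>2; P2→R gives 4>0]
(A,Q): not NE [P1→B gives 8>5; P2→R gives 4>2]
(A,R): not NE [P1→B gives 2>1]
(B,P): NE
(B,Q): not NE [P2→P gives 8>7]
(B,R): not NE [P2→P gives 8>6]

Nash profiles: (B,P)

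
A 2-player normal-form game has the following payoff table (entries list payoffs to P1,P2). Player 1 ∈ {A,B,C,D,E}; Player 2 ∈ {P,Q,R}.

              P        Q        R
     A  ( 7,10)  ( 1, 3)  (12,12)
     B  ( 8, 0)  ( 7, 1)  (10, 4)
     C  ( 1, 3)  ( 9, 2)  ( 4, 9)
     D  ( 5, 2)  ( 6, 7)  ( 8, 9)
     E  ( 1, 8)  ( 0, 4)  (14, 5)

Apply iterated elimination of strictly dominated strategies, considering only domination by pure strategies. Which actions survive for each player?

P1 drop D (B beats it: P:8>5 Q:7>6 R:10>8)
P2 drop Q (R beats it: A:12>3 B:4>1 C:9>2 E:5>4)
P1 drop C (A beats it: P:7>1 R:12>4)
P1→{A,B,E} P2→{P,R}

Remaining: P1:{A,B,E} P2:{P,R}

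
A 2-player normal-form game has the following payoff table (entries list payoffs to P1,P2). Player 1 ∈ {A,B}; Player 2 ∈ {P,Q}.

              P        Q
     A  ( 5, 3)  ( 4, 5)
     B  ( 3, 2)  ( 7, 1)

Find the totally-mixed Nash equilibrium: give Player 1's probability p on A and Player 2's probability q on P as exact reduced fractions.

P1 indiff ⇒ q·5+(1-q)·4 = q·3+(1-q)·7 ⇒ q(2) = (1-q)(3) ⇒ q = 3/5
P2 indiff ⇒ p·3+(1-p)·2 = p·5+(1-p)·1 ⇒ p(-2) = (1-p)(-1) ⇒ p = 1/3

p=1/3, q=3/5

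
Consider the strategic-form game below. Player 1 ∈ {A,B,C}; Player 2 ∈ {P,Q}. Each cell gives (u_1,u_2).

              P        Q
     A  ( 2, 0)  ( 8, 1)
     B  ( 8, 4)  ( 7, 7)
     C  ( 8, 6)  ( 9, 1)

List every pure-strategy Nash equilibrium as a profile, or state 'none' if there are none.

Nash profiles: (C,P)

(A,P): not NE [P1→C gives 8>2; P2→Q gives 1>0]
(A,Q): not NE [P1→C gives 9>8]
(B,P): not NE [P2→Q gives 7>4]
(B,Q): not NE [P1→C gives 9>7]
(C,P): NE
(C,Q): not NE [P2→P gives 6>1]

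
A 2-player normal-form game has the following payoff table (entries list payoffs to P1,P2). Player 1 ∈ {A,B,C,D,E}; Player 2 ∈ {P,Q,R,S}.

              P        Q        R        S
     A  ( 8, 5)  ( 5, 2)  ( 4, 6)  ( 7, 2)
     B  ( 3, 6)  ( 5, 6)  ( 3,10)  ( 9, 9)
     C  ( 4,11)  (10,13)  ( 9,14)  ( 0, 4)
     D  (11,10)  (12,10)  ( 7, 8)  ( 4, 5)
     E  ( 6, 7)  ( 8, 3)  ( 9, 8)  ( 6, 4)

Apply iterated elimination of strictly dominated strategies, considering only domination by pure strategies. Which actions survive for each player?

P2 drop S (R beats it: A:6>2 B:10>9 C:14>4 D:8>5 E:8>4)
P1 drop A (D beats it: P:11>8 Q:12>5 R:7>4)
P1 drop B (C beats it: P:4>3 Q:10>5 R:9>3)
P1→{C,D,E} P2→{P,Q,R}

IESDS → P1:{C,D,E} P2:{P,Q,R}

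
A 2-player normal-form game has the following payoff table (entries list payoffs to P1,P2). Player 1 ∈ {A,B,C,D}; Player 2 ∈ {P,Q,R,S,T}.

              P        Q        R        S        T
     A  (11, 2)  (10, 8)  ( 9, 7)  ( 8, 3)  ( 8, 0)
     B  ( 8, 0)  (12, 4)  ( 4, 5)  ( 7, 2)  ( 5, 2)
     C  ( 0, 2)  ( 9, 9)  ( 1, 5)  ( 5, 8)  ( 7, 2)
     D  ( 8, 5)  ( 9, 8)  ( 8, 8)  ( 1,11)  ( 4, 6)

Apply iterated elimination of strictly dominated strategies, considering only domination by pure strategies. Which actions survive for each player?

Remaining: P1:{A,B} P2:{Q,R}

P1 drop C (A beats it: P:11>0 Q:10>9 R:9>1 S:8>5 T:8>7)
P1 drop D (A beats it: P:11>8 Q:10>9 R:9>8 S:8>1 T:8>4)
P2 drop P (Q beats it: A:8>2 B:4>0)
P2 drop S (Q beats it: A:8>3 B:4>2)
P2 drop T (Q beats it: A:8>0 B:4>2)
P1→{A,B} P2→{Q,R}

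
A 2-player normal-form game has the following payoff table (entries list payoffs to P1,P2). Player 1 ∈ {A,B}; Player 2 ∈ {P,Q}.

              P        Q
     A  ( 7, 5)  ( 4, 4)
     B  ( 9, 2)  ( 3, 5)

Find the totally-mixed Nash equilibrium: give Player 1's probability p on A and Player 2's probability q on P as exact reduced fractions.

p=3/4, q=1/3

P1 indiff ⇒ q·7+(1-q)·4 = q·9+(1-q)·3 ⇒ q(-2) = (1-q)(-1) ⇒ q = 1/3
P2 indiff ⇒ p·5+(1-p)·2 = p·4+(1-p)·5 ⇒ p(1) = (1-p)(3) ⇒ p = 3/4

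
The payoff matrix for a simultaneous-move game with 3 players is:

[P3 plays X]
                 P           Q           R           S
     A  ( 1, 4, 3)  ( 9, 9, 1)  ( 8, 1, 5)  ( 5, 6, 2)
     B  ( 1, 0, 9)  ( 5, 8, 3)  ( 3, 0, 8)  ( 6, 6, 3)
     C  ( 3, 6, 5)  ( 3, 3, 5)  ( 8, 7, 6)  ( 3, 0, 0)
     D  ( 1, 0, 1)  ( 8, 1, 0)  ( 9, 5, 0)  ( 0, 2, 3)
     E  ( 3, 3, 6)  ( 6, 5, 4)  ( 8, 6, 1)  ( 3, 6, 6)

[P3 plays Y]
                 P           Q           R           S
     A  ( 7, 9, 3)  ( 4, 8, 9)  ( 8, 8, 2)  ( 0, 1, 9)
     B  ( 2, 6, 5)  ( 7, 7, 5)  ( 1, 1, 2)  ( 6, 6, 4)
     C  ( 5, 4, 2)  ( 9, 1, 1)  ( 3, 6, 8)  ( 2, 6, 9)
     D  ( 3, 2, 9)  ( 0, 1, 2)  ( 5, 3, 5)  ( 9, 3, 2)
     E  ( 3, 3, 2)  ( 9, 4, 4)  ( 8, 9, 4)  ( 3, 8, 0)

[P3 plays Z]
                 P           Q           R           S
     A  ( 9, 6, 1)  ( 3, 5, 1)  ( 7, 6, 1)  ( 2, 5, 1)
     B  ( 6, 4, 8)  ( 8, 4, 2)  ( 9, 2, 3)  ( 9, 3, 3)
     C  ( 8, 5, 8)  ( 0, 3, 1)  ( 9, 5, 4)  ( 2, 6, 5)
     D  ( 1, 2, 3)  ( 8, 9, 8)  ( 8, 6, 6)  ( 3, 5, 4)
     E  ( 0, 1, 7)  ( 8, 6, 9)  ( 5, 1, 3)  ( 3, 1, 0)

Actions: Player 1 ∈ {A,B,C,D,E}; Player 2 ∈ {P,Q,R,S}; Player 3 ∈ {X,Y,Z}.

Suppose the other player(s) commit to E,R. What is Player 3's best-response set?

P3 best: {Y}

u_3(X vs E,R) = 1
u_3(Y vs E,R) = 4
u_3(Z vs E,R) = 3
max payoff 4 at {Y}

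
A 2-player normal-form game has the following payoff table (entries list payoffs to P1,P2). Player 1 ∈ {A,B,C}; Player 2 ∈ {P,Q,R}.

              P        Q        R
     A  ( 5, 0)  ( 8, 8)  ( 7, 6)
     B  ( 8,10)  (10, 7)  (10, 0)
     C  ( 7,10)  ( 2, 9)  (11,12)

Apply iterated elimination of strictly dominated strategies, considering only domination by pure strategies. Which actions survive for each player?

IESDS → P1:{B,C} P2:{P,R}

P1 drop A (B beats it: P:8>5 Q:10>8 R:10>7)
P2 drop Q (P beats it: B:10>7 C:10>9)
P1→{B,C} P2→{P,R}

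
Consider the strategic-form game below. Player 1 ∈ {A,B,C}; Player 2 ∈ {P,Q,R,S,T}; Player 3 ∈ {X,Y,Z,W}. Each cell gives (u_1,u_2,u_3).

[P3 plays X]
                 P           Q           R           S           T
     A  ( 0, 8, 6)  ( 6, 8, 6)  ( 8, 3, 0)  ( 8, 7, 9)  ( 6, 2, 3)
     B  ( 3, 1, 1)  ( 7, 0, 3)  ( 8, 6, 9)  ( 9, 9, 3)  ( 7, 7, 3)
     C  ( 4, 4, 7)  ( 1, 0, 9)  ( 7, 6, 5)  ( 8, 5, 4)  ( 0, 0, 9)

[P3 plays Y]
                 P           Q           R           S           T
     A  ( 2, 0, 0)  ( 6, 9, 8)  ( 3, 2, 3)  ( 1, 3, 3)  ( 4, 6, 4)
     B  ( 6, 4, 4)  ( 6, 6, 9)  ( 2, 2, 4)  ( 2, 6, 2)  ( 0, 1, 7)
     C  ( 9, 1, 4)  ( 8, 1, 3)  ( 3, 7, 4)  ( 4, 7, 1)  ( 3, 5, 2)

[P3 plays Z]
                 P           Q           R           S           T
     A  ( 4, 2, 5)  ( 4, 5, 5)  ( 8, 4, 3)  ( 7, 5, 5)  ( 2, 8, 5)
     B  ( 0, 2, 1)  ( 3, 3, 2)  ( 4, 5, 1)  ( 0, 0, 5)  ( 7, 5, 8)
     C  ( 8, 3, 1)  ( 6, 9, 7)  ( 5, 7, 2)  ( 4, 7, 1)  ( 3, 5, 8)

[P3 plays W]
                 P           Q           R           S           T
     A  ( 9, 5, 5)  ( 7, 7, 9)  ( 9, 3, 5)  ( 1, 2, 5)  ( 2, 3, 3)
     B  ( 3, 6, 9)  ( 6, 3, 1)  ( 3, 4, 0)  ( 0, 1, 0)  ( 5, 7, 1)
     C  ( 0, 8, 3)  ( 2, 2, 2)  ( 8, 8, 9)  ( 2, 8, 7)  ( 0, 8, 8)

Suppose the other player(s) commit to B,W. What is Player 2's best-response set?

u_2(P vs B,W) = 6
u_2(Q vs B,W) = 3
u_2(R vs B,W) = 4
u_2(S vs B,W) = 1
u_2(T vs B,W) = 7
max payoff 7 at {T}

argmax u_2 = {T}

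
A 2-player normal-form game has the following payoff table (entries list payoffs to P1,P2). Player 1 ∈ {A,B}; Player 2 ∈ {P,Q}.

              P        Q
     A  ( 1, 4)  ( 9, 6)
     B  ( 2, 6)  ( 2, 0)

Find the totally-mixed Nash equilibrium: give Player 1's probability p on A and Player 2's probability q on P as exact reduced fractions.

P1 indiff ⇒ q·1+(1-q)·9 = q·2+(1-q)·2 ⇒ q(-1) = (1-q)(-7) ⇒ q = 7/8
P2 indiff ⇒ p·4+(1-p)·6 = p·6+(1-p)·0 ⇒ p(-2) = (1-p)(-6) ⇒ p = 3/4

P1 mixes 3/4 on A; P2 mixes 7/8 on P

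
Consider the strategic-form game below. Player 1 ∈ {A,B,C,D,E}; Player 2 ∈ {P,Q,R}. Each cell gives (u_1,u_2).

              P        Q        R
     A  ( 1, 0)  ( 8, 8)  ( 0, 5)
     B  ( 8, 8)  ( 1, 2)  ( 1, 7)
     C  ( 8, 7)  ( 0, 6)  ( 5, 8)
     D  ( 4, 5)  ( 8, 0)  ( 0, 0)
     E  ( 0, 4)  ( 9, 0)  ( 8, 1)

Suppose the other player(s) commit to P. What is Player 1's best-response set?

P1 best: {B,C}

u_1(A vs P) = 1
u_1(B vs P) = 8
u_1(C vs P) = 8
u_1(D vs P) = 4
u_1(E vs P) = 0
max payoff 8 at {B,C}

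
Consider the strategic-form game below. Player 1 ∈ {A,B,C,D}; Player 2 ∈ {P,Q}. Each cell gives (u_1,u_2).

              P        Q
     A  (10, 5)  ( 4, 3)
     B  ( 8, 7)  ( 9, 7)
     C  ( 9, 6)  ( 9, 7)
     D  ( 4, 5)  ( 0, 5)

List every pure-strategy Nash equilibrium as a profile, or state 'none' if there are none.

Nash profiles: (A,P), (B,Q), (C,Q)

(A,P): NE
(A,Q): not NE [P1→C gives 9>4; P2→P gives 5>3]
(B,P): not NE [P1→A gives 10>8]
(B,Q): NE
(C,P): not NE [P1→A gives 10>9; P2→Q gives 7>6]
(C,Q): NE
(D,P): not NE [P1→A gives 10>4]
(D,Q): not NE [P1→C gives 9>0]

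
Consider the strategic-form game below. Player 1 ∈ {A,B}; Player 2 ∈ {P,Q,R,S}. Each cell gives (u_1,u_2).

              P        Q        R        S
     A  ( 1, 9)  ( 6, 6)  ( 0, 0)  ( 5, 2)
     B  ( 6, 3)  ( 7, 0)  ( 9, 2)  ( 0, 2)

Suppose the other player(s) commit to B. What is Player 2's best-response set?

argmax u_2 = {P}

u_2(P vs B) = 3
u_2(Q vs B) = 0
u_2(R vs B) = 2
u_2(S vs B) = 2
max payoff 3 at {P}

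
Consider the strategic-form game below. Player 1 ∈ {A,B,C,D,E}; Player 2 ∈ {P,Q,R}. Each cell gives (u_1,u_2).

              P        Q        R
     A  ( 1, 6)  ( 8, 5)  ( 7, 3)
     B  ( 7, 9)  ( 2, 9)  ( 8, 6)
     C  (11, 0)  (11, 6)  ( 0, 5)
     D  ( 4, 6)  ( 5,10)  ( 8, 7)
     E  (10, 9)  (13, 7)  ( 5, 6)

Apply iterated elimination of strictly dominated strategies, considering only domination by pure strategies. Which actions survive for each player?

P2 drop R (Q beats it: A:5>3 B:9>6 C:6>5 D:10>7 E:7>6)
P1 drop A (C beats it: P:11>1 Q:11>8)
P1 drop B (C beats it: P:11>7 Q:11>2)
P1 drop D (C beats it: P:11>4 Q:11>5)
P1→{C,E} P2→{P,Q}

Remaining: P1:{C,E} P2:{P,Q}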